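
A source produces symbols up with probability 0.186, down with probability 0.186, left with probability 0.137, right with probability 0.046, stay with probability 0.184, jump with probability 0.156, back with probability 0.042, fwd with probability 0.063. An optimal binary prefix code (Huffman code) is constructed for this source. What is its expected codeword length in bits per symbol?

2.867 bits/symbol

Repeatedly combine the two least-probable nodes; the expected code length is the sum of the merged weights.
merge 21/500 + 23/500 → 11/125
merge 63/1000 + 11/125 → 151/1000
merge 137/1000 + 151/1000 → 36/125
merge 39/250 + 23/125 → 17/50
merge 93/500 + 93/500 → 93/250
merge 36/125 + 17/50 → 157/250
merge 93/250 + 157/250 → 1
L = 11/125 + 151/1000 + 36/125 + 17/50 + 93/250 + 157/250 + 1 = 2867/1000 = 2.867 bits/symbol.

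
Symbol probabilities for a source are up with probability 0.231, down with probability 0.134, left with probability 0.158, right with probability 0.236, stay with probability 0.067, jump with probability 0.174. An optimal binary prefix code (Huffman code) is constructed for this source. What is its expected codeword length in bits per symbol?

2.533 bits/symbol

Repeatedly combine the two least-probable nodes; the expected code length is the sum of the merged weights.
merge 67/1000 + 67/500 → 201/1000
merge 79/500 + 87/500 → 83/250
merge 201/1000 + 231/1000 → 54/125
merge 59/250 + 83/250 → 71/125
merge 54/125 + 71/125 → 1
L = 201/1000 + 83/250 + 54/125 + 71/125 + 1 = 2533/1000 = 2.533 bits/symbol.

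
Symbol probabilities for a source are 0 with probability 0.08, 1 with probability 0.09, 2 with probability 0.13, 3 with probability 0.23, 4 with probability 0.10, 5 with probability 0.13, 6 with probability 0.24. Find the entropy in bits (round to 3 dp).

2.683 bits

H = −Σ pᵢ log₂ pᵢ.
−0.08·log₂(0.08) = 0.2915
−0.09·log₂(0.09) = 0.3127
−0.13·log₂(0.13) = 0.3826
−0.23·log₂(0.23) = 0.4877
−0.10·log₂(0.10) = 0.3322
−0.13·log₂(0.13) = 0.3826
−0.24·log₂(0.24) = 0.4941
Sum ≈ 2.6834 → 2.683 bits.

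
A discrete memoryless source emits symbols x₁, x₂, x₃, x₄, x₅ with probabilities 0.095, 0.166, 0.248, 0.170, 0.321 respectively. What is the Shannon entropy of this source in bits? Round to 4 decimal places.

2.2124 bits

H = −Σ pᵢ log₂ pᵢ.
−0.095·log₂(0.095) = 0.3226
−0.166·log₂(0.166) = 0.4301
−0.248·log₂(0.248) = 0.4989
−0.170·log₂(0.170) = 0.4346
−0.321·log₂(0.321) = 0.5262
Sum ≈ 2.2124 → 2.2124 bits.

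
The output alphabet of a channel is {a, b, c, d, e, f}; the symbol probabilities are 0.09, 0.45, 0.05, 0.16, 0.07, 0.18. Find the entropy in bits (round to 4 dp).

2.1840 bits

H = −Σ pᵢ log₂ pᵢ.
−0.09·log₂(0.09) = 0.3127
−0.45·log₂(0.45) = 0.5184
−0.05·log₂(0.05) = 0.2161
−0.16·log₂(0.16) = 0.4230
−0.07·log₂(0.07) = 0.2686
−0.18·log₂(0.18) = 0.4453
Sum ≈ 2.1840 → 2.1840 bits.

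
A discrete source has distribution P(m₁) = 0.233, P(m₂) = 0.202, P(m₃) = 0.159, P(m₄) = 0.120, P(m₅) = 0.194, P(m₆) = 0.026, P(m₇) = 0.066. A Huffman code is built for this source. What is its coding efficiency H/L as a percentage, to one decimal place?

Entropy H = −Σ p log₂ p ≈ 2.5994 bits.
Huffman merges: 13/500+33/500→23/250; 23/250+3/25→53/250; 159/1000+97/500→353/1000; 101/500+53/250→207/500; 233/1000+353/1000→293/500; 207/500+293/500→1. L = 2657/1000 ≈ 2.6570.
Efficiency = H/L = 2.5994/2.6570 = 97.8%.

97.8%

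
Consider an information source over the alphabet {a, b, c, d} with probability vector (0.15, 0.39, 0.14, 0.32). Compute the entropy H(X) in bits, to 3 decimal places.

H = −Σ pᵢ log₂ pᵢ.
−0.15·log₂(0.15) = 0.4105
−0.39·log₂(0.39) = 0.5298
−0.14·log₂(0.14) = 0.3971
−0.32·log₂(0.32) = 0.5260
Sum ≈ 1.8635 → 1.863 bits.

1.863 bits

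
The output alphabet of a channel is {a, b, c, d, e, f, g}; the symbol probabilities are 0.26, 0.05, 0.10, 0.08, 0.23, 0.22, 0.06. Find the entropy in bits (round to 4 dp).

H = −Σ pᵢ log₂ pᵢ.
−0.26·log₂(0.26) = 0.5053
−0.05·log₂(0.05) = 0.2161
−0.10·log₂(0.10) = 0.3322
−0.08·log₂(0.08) = 0.2915
−0.23·log₂(0.23) = 0.4877
−0.22·log₂(0.22) = 0.4806
−0.06·log₂(0.06) = 0.2435
Sum ≈ 2.5569 → 2.5569 bits.

2.5569 bits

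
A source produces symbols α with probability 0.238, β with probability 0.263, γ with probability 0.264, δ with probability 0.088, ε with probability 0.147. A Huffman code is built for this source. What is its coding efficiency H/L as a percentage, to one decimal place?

99.4%

Entropy H = −Σ p log₂ p ≈ 2.2221 bits.
Huffman merges: 11/125+147/1000→47/200; 47/200+119/500→473/1000; 263/1000+33/125→527/1000; 473/1000+527/1000→1. L = 447/200 ≈ 2.2350.
Efficiency = H/L = 2.2221/2.2350 = 99.4%.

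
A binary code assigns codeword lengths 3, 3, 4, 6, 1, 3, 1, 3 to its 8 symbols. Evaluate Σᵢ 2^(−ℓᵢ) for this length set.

1.578125

With common denominator 2^6 = 64: Σ 2^(−ℓᵢ) = 8/64 + 8/64 + 4/64 + 1/64 + 32/64 + 8/64 + 32/64 + 8/64 = 101/64 = 1.578125.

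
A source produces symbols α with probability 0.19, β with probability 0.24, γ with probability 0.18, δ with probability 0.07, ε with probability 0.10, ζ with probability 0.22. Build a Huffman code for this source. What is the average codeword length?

Repeatedly combine the two least-probable nodes; the expected code length is the sum of the merged weights.
merge 7/100 + 1/10 → 17/100
merge 17/100 + 9/50 → 7/20
merge 19/100 + 11/50 → 41/100
merge 6/25 + 7/20 → 59/100
merge 41/100 + 59/100 → 1
L = 17/100 + 7/20 + 41/100 + 59/100 + 1 = 63/25 = 2.52 bits/symbol.

2.52 bits/symbol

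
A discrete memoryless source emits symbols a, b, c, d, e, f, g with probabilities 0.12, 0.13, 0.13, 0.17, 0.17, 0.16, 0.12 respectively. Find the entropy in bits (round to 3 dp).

H = −Σ pᵢ log₂ pᵢ.
−0.12·log₂(0.12) = 0.3671
−0.13·log₂(0.13) = 0.3826
−0.13·log₂(0.13) = 0.3826
−0.17·log₂(0.17) = 0.4346
−0.17·log₂(0.17) = 0.4346
−0.16·log₂(0.16) = 0.4230
−0.12·log₂(0.12) = 0.3671
Sum ≈ 2.7916 → 2.792 bits.

2.792 bits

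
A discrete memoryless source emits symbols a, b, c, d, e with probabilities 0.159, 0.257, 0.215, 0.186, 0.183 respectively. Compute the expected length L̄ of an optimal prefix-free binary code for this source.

Repeatedly combine the two least-probable nodes; the expected code length is the sum of the merged weights.
merge 159/1000 + 183/1000 → 171/500
merge 93/500 + 43/200 → 401/1000
merge 257/1000 + 171/500 → 599/1000
merge 401/1000 + 599/1000 → 1
L = 171/500 + 401/1000 + 599/1000 + 1 = 1171/500 = 2.342 bits/symbol.

2.342 bits/symbol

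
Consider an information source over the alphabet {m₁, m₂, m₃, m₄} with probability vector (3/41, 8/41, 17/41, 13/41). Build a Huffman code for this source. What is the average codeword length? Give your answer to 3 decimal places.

1.854 bits/symbol

Repeatedly combine the two least-probable nodes; the expected code length is the sum of the merged weights.
merge 3/41 + 8/41 → 11/41
merge 11/41 + 13/41 → 24/41
merge 17/41 + 24/41 → 1
L = 11/41 + 24/41 + 1 = 76/41 ≈ 1.854 bits/symbol.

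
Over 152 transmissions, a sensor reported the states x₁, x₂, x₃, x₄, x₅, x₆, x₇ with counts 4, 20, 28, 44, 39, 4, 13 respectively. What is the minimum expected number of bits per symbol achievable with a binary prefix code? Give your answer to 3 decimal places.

Probabilities are the counts divided by 152.
Repeatedly combine the two least-probable nodes; the expected code length is the sum of the merged weights.
merge 1/38 + 1/38 → 1/19
merge 1/19 + 13/152 → 21/152
merge 5/38 + 21/152 → 41/152
merge 7/38 + 39/152 → 67/152
merge 41/152 + 11/38 → 85/152
merge 67/152 + 85/152 → 1
L = 1/19 + 21/152 + 41/152 + 67/152 + 85/152 + 1 = 187/76 ≈ 2.461 bits/symbol.

2.461 bits/symbol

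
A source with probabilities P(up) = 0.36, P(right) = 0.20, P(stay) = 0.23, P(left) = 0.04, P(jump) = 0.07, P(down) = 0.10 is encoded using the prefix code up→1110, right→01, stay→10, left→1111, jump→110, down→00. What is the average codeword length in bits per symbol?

2.87 bits/symbol

L̄ = Σ pᵢ·ℓᵢ = 0.36·4 + 0.20·2 + 0.23·2 + 0.04·4 + 0.07·3 + 0.10·2 = 2.87 bits/symbol.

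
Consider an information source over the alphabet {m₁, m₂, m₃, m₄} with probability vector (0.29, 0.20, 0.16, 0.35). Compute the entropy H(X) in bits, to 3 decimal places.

1.935 bits

H = −Σ pᵢ log₂ pᵢ.
−0.29·log₂(0.29) = 0.5179
−0.20·log₂(0.20) = 0.4644
−0.16·log₂(0.16) = 0.4230
−0.35·log₂(0.35) = 0.5301
Sum ≈ 1.9354 → 1.935 bits.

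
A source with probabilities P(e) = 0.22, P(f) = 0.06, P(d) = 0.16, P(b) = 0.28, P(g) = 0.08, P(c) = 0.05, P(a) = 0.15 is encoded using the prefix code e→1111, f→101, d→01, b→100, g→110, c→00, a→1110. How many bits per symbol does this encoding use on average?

L̄ = Σ pᵢ·ℓᵢ = 0.22·4 + 0.06·3 + 0.16·2 + 0.28·3 + 0.08·3 + 0.05·2 + 0.15·4 = 3.16 bits/symbol.

3.16 bits/symbol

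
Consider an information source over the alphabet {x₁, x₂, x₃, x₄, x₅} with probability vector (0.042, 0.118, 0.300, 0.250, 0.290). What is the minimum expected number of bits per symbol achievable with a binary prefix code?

2.16 bits/symbol

Repeatedly combine the two least-probable nodes; the expected code length is the sum of the merged weights.
merge 21/500 + 59/500 → 4/25
merge 4/25 + 1/4 → 41/100
merge 29/100 + 3/10 → 59/100
merge 41/100 + 59/100 → 1
L = 4/25 + 41/100 + 59/100 + 1 = 54/25 = 2.16 bits/symbol.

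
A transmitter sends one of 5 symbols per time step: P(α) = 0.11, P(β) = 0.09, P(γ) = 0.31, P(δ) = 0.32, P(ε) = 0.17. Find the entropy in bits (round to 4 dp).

2.1474 bits

H = −Σ pᵢ log₂ pᵢ.
−0.11·log₂(0.11) = 0.3503
−0.09·log₂(0.09) = 0.3127
−0.31·log₂(0.31) = 0.5238
−0.32·log₂(0.32) = 0.5260
−0.17·log₂(0.17) = 0.4346
Sum ≈ 2.1474 → 2.1474 bits.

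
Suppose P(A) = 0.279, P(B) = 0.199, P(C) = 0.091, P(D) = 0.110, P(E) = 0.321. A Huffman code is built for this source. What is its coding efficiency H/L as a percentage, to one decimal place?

Entropy H = −Σ p log₂ p ≈ 2.1685 bits.
Huffman merges: 91/1000+11/100→201/1000; 199/1000+201/1000→2/5; 279/1000+321/1000→3/5; 2/5+3/5→1. L = 2201/1000 ≈ 2.2010.
Efficiency = H/L = 2.1685/2.2010 = 98.5%.

98.5%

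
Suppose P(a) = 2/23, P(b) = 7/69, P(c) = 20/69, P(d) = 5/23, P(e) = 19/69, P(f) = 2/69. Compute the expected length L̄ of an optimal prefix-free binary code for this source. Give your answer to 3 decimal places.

2.333 bits/symbol

Repeatedly combine the two least-probable nodes; the expected code length is the sum of the merged weights.
merge 2/69 + 2/23 → 8/69
merge 7/69 + 8/69 → 5/23
merge 5/23 + 5/23 → 10/23
merge 19/69 + 20/69 → 13/23
merge 10/23 + 13/23 → 1
L = 8/69 + 5/23 + 10/23 + 13/23 + 1 = 7/3 ≈ 2.333 bits/symbol.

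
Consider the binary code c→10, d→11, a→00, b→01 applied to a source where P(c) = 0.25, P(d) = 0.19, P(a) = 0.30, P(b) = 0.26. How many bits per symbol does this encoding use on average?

2 bits/symbol

L̄ = Σ pᵢ·ℓᵢ = 0.25·2 + 0.19·2 + 0.30·2 + 0.26·2 = 2 bits/symbol.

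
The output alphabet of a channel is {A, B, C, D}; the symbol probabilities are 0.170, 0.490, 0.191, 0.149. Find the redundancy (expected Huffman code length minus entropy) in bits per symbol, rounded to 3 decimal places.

0.025 bits

Entropy H = −Σ p log₂ p ≈ 1.8043 bits.
Huffman merges: 149/1000+17/100→319/1000; 191/1000+319/1000→51/100; 49/100+51/100→1. L = 1829/1000 ≈ 1.8290.
L − H = 1.8290 − 1.8043 = 0.025 bits.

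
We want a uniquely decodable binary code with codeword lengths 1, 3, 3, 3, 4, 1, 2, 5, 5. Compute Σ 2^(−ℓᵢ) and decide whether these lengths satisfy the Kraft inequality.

With common denominator 2^5 = 32: Σ 2^(−ℓᵢ) = 16/32 + 4/32 + 4/32 + 4/32 + 2/32 + 16/32 + 8/32 + 1/32 + 1/32 = 56/32 = 1.75.
Kraft's inequality requires Σ ≤ 1; here Σ = 1.75 > 1, so no such prefix code exists.

1.75; no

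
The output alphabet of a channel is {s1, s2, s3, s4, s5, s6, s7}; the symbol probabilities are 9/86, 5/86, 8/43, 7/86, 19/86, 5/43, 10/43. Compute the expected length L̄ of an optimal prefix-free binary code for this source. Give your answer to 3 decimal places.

Repeatedly combine the two least-probable nodes; the expected code length is the sum of the merged weights.
merge 5/86 + 7/86 → 6/43
merge 9/86 + 5/43 → 19/86
merge 6/43 + 8/43 → 14/43
merge 19/86 + 19/86 → 19/43
merge 10/43 + 14/43 → 24/43
merge 19/43 + 24/43 → 1
L = 6/43 + 19/86 + 14/43 + 19/43 + 24/43 + 1 = 231/86 ≈ 2.686 bits/symbol.

2.686 bits/symbol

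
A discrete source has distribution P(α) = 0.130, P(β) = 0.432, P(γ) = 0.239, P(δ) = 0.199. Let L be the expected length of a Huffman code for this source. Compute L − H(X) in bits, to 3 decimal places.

0.034 bits

Entropy H = −Σ p log₂ p ≈ 1.8628 bits.
Huffman merges: 13/100+199/1000→329/1000; 239/1000+329/1000→71/125; 54/125+71/125→1. L = 1897/1000 ≈ 1.8970.
L − H = 1.8970 − 1.8628 = 0.034 bits.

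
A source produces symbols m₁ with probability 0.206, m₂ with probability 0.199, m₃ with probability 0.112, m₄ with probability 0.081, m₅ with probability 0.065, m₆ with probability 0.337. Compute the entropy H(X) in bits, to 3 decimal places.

H = −Σ pᵢ log₂ pᵢ.
−0.206·log₂(0.206) = 0.4695
−0.199·log₂(0.199) = 0.4635
−0.112·log₂(0.112) = 0.3537
−0.081·log₂(0.081) = 0.2937
−0.065·log₂(0.065) = 0.2563
−0.337·log₂(0.337) = 0.5288
Sum ≈ 2.3656 → 2.366 bits.

2.366 bits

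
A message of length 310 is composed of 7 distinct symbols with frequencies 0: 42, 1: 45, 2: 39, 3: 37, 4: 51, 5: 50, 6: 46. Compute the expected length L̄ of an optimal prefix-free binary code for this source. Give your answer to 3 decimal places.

2.835 bits/symbol

Probabilities are the counts divided by 310.
Repeatedly combine the two least-probable nodes; the expected code length is the sum of the merged weights.
merge 37/310 + 39/310 → 38/155
merge 21/155 + 9/62 → 87/310
merge 23/155 + 5/31 → 48/155
merge 51/310 + 38/155 → 127/310
merge 87/310 + 48/155 → 183/310
merge 127/310 + 183/310 → 1
L = 38/155 + 87/310 + 48/155 + 127/310 + 183/310 + 1 = 879/310 ≈ 2.835 bits/symbol.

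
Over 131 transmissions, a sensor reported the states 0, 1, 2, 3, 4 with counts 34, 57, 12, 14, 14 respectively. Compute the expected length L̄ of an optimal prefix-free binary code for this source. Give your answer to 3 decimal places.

2.069 bits/symbol

Probabilities are the counts divided by 131.
Repeatedly combine the two least-probable nodes; the expected code length is the sum of the merged weights.
merge 12/131 + 14/131 → 26/131
merge 14/131 + 26/131 → 40/131
merge 34/131 + 40/131 → 74/131
merge 57/131 + 74/131 → 1
L = 26/131 + 40/131 + 74/131 + 1 = 271/131 ≈ 2.069 bits/symbol.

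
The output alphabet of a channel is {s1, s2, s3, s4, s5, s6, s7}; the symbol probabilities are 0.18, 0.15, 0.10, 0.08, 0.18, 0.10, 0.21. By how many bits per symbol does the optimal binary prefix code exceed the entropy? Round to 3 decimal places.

Entropy H = −Σ p log₂ p ≈ 2.7299 bits.
Huffman merges: 2/25+1/10→9/50; 1/10+3/20→1/4; 9/50+9/50→9/25; 9/50+21/100→39/100; 1/4+9/25→61/100; 39/100+61/100→1. L = 279/100 ≈ 2.7900.
L − H = 2.7900 − 2.7299 = 0.060 bits.

0.060 bits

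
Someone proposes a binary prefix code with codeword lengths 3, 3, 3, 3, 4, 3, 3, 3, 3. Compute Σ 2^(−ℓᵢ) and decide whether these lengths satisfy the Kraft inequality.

1.0625; no

With common denominator 2^4 = 16: Σ 2^(−ℓᵢ) = 2/16 + 2/16 + 2/16 + 2/16 + 1/16 + 2/16 + 2/16 + 2/16 + 2/16 = 17/16 = 1.0625.
Kraft's inequality requires Σ ≤ 1; here Σ = 1.0625 > 1, so no such prefix code exists.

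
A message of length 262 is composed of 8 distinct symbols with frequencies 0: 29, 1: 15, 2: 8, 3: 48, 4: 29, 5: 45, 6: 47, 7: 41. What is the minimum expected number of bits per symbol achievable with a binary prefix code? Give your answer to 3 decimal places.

2.905 bits/symbol

Probabilities are the counts divided by 262.
Repeatedly combine the two least-probable nodes; the expected code length is the sum of the merged weights.
merge 4/131 + 15/262 → 23/262
merge 23/262 + 29/262 → 26/131
merge 29/262 + 41/262 → 35/131
merge 45/262 + 47/262 → 46/131
merge 24/131 + 26/131 → 50/131
merge 35/131 + 46/131 → 81/131
merge 50/131 + 81/131 → 1
L = 23/262 + 26/131 + 35/131 + 46/131 + 50/131 + 81/131 + 1 = 761/262 ≈ 2.905 bits/symbol.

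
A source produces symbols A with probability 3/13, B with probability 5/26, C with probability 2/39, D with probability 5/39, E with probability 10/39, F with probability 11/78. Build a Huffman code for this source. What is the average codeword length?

2.5 bits/symbol

Repeatedly combine the two least-probable nodes; the expected code length is the sum of the merged weights.
merge 2/39 + 5/39 → 7/39
merge 11/78 + 7/39 → 25/78
merge 5/26 + 3/13 → 11/26
merge 10/39 + 25/78 → 15/26
merge 11/26 + 15/26 → 1
L = 7/39 + 25/78 + 11/26 + 15/26 + 1 = 5/2 = 2.5 bits/symbol.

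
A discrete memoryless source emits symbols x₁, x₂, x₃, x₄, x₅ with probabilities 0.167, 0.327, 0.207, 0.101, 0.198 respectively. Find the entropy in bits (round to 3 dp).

2.226 bits

H = −Σ pᵢ log₂ pᵢ.
−0.167·log₂(0.167) = 0.4312
−0.327·log₂(0.327) = 0.5273
−0.207·log₂(0.207) = 0.4704
−0.101·log₂(0.101) = 0.3341
−0.198·log₂(0.198) = 0.4626
Sum ≈ 2.2256 → 2.226 bits.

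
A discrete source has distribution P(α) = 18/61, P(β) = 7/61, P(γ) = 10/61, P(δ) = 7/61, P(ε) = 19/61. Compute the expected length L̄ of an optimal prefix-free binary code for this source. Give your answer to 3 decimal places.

Repeatedly combine the two least-probable nodes; the expected code length is the sum of the merged weights.
merge 7/61 + 7/61 → 14/61
merge 10/61 + 14/61 → 24/61
merge 18/61 + 19/61 → 37/61
merge 24/61 + 37/61 → 1
L = 14/61 + 24/61 + 37/61 + 1 = 136/61 ≈ 2.230 bits/symbol.

2.230 bits/symbol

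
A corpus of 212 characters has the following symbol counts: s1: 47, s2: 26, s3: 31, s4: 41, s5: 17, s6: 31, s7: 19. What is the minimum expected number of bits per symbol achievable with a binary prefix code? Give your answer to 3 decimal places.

Probabilities are the counts divided by 212.
Repeatedly combine the two least-probable nodes; the expected code length is the sum of the merged weights.
merge 17/212 + 19/212 → 9/53
merge 13/106 + 31/212 → 57/212
merge 31/212 + 9/53 → 67/212
merge 41/212 + 47/212 → 22/53
merge 57/212 + 67/212 → 31/53
merge 22/53 + 31/53 → 1
L = 9/53 + 57/212 + 67/212 + 22/53 + 31/53 + 1 = 146/53 ≈ 2.755 bits/symbol.

2.755 bits/symbol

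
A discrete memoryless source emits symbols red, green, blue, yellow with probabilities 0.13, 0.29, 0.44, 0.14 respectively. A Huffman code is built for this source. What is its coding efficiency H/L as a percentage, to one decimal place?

99.4%

Entropy H = −Σ p log₂ p ≈ 1.8188 bits.
Huffman merges: 13/100+7/50→27/100; 27/100+29/100→14/25; 11/25+14/25→1. L = 183/100 ≈ 1.8300.
Efficiency = H/L = 1.8188/1.8300 = 99.4%.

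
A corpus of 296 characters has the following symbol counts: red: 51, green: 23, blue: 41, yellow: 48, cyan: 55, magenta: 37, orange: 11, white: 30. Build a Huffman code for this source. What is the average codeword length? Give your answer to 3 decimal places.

2.929 bits/symbol

Probabilities are the counts divided by 296.
Repeatedly combine the two least-probable nodes; the expected code length is the sum of the merged weights.
merge 11/296 + 23/296 → 17/148
merge 15/148 + 17/148 → 8/37
merge 1/8 + 41/296 → 39/148
merge 6/37 + 51/296 → 99/296
merge 55/296 + 8/37 → 119/296
merge 39/148 + 99/296 → 177/296
merge 119/296 + 177/296 → 1
L = 17/148 + 8/37 + 39/148 + 99/296 + 119/296 + 177/296 + 1 = 867/296 ≈ 2.929 bits/symbol.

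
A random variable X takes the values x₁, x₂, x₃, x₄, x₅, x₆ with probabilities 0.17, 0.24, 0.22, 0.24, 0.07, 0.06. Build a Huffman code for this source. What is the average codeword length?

2.43 bits/symbol

Repeatedly combine the two least-probable nodes; the expected code length is the sum of the merged weights.
merge 3/50 + 7/100 → 13/100
merge 13/100 + 17/100 → 3/10
merge 11/50 + 6/25 → 23/50
merge 6/25 + 3/10 → 27/50
merge 23/50 + 27/50 → 1
L = 13/100 + 3/10 + 23/50 + 27/50 + 1 = 243/100 = 2.43 bits/symbol.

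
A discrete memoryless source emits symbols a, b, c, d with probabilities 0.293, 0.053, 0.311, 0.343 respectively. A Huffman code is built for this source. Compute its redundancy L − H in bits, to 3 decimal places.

0.203 bits

Entropy H = −Σ p log₂ p ≈ 1.7971 bits.
Huffman merges: 53/1000+293/1000→173/500; 311/1000+343/1000→327/500; 173/500+327/500→1. L = 2 ≈ 2.0000.
L − H = 2.0000 − 1.7971 = 0.203 bits.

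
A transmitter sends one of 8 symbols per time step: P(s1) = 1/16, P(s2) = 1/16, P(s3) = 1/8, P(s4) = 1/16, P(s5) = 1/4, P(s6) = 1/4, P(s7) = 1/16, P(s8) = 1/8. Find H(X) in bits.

Each probability is a power of 1/2, so log₂(1/p) is an integer.
H = Σ p·log₂(1/p) = 1/16·4 + 1/16·4 + 1/8·3 + 1/16·4 + 1/4·2 + 1/4·2 + 1/16·4 + 1/8·3 = 2.75 bits.

2.75 bits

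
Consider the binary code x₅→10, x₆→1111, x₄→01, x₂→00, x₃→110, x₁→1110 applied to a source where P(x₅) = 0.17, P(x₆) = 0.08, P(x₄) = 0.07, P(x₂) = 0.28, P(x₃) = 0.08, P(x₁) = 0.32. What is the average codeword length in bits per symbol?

2.88 bits/symbol

L̄ = Σ pᵢ·ℓᵢ = 0.17·2 + 0.08·4 + 0.07·2 + 0.28·2 + 0.08·3 + 0.32·4 = 2.88 bits/symbol.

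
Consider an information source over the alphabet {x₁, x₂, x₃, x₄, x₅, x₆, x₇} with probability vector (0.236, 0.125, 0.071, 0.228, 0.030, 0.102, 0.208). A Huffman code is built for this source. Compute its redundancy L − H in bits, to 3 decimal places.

Entropy H = −Σ p log₂ p ≈ 2.5827 bits.
Huffman merges: 3/100+71/1000→101/1000; 101/1000+51/500→203/1000; 1/8+203/1000→41/125; 26/125+57/250→109/250; 59/250+41/125→141/250; 109/250+141/250→1. L = 329/125 ≈ 2.6320.
L − H = 2.6320 − 2.5827 = 0.049 bits.

0.049 bits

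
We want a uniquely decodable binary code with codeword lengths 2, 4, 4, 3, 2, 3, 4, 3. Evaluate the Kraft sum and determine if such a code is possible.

With common denominator 2^4 = 16: Σ 2^(−ℓᵢ) = 4/16 + 1/16 + 1/16 + 2/16 + 4/16 + 2/16 + 1/16 + 2/16 = 17/16 = 1.0625.
Kraft's inequality requires Σ ≤ 1; here Σ = 1.0625 > 1, so no such prefix code exists.

1.0625; no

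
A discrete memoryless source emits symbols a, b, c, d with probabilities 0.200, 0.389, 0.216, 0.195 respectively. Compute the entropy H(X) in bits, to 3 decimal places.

1.932 bits

H = −Σ pᵢ log₂ pᵢ.
−0.200·log₂(0.200) = 0.4644
−0.389·log₂(0.389) = 0.5299
−0.216·log₂(0.216) = 0.4776
−0.195·log₂(0.195) = 0.4599
Sum ≈ 1.9317 → 1.932 bits.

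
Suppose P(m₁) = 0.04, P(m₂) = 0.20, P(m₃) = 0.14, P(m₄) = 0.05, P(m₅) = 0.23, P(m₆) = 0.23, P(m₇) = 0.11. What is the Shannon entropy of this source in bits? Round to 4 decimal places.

H = −Σ pᵢ log₂ pᵢ.
−0.04·log₂(0.04) = 0.1858
−0.20·log₂(0.20) = 0.4644
−0.14·log₂(0.14) = 0.3971
−0.05·log₂(0.05) = 0.2161
−0.23·log₂(0.23) = 0.4877
−0.23·log₂(0.23) = 0.4877
−0.11·log₂(0.11) = 0.3503
Sum ≈ 2.5890 → 2.5890 bits.

2.5890 bits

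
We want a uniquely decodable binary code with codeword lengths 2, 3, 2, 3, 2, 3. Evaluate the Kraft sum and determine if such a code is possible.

1.125; no

With common denominator 2^3 = 8: Σ 2^(−ℓᵢ) = 2/8 + 1/8 + 2/8 + 1/8 + 2/8 + 1/8 = 9/8 = 1.125.
Kraft's inequality requires Σ ≤ 1; here Σ = 1.125 > 1, so no such prefix code exists.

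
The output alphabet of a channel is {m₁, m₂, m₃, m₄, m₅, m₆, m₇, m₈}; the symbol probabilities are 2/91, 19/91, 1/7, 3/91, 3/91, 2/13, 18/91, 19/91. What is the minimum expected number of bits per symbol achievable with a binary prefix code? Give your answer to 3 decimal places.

Repeatedly combine the two least-probable nodes; the expected code length is the sum of the merged weights.
merge 2/91 + 3/91 → 5/91
merge 3/91 + 5/91 → 8/91
merge 8/91 + 1/7 → 3/13
merge 2/13 + 18/91 → 32/91
merge 19/91 + 19/91 → 38/91
merge 3/13 + 32/91 → 53/91
merge 38/91 + 53/91 → 1
L = 5/91 + 8/91 + 3/13 + 32/91 + 38/91 + 53/91 + 1 = 248/91 ≈ 2.725 bits/symbol.

2.725 bits/symbol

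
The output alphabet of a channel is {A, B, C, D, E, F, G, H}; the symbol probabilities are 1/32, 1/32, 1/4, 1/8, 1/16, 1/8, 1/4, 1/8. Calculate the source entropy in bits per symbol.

2.6875 bits

Each probability is a power of 1/2, so log₂(1/p) is an integer.
H = Σ p·log₂(1/p) = 1/32·5 + 1/32·5 + 1/4·2 + 1/8·3 + 1/16·4 + 1/8·3 + 1/4·2 + 1/8·3 = 2.6875 bits.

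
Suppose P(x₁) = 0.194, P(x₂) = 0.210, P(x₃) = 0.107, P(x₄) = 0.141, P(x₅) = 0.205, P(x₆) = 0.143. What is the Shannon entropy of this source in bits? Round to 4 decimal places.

H = −Σ pᵢ log₂ pᵢ.
−0.194·log₂(0.194) = 0.4590
−0.210·log₂(0.210) = 0.4728
−0.107·log₂(0.107) = 0.3450
−0.141·log₂(0.141) = 0.3985
−0.205·log₂(0.205) = 0.4687
−0.143·log₂(0.143) = 0.4012
Sum ≈ 2.5452 → 2.5452 bits.

2.5452 bits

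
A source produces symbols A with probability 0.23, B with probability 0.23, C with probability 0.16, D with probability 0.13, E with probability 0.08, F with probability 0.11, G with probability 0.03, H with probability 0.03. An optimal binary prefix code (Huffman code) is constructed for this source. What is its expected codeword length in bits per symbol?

2.74 bits/symbol

Repeatedly combine the two least-probable nodes; the expected code length is the sum of the merged weights.
merge 3/100 + 3/100 → 3/50
merge 3/50 + 2/25 → 7/50
merge 11/100 + 13/100 → 6/25
merge 7/50 + 4/25 → 3/10
merge 23/100 + 23/100 → 23/50
merge 6/25 + 3/10 → 27/50
merge 23/50 + 27/50 → 1
L = 3/50 + 7/50 + 6/25 + 3/10 + 23/50 + 27/50 + 1 = 137/50 = 2.74 bits/symbol.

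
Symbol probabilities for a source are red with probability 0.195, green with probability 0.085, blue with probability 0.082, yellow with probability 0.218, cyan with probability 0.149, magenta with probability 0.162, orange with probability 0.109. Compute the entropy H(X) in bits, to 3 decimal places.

H = −Σ pᵢ log₂ pᵢ.
−0.195·log₂(0.195) = 0.4599
−0.085·log₂(0.085) = 0.3023
−0.082·log₂(0.082) = 0.2959
−0.218·log₂(0.218) = 0.4791
−0.149·log₂(0.149) = 0.4092
−0.162·log₂(0.162) = 0.4254
−0.109·log₂(0.109) = 0.3485
Sum ≈ 2.7203 → 2.720 bits.

2.720 bits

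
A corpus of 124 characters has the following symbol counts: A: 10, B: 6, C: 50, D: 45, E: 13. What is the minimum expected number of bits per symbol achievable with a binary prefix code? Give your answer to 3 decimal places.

Probabilities are the counts divided by 124.
Repeatedly combine the two least-probable nodes; the expected code length is the sum of the merged weights.
merge 3/62 + 5/62 → 4/31
merge 13/124 + 4/31 → 29/124
merge 29/124 + 45/124 → 37/62
merge 25/62 + 37/62 → 1
L = 4/31 + 29/124 + 37/62 + 1 = 243/124 ≈ 1.960 bits/symbol.

1.960 bits/symbol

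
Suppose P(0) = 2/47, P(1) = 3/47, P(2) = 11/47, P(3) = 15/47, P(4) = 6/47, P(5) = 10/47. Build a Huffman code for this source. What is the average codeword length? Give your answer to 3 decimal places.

Repeatedly combine the two least-probable nodes; the expected code length is the sum of the merged weights.
merge 2/47 + 3/47 → 5/47
merge 5/47 + 6/47 → 11/47
merge 10/47 + 11/47 → 21/47
merge 11/47 + 15/47 → 26/47
merge 21/47 + 26/47 → 1
L = 5/47 + 11/47 + 21/47 + 26/47 + 1 = 110/47 ≈ 2.340 bits/symbol.

2.340 bits/symbol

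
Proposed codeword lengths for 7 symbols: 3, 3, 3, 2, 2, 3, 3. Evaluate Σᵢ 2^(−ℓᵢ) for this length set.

1.125

With common denominator 2^3 = 8: Σ 2^(−ℓᵢ) = 1/8 + 1/8 + 1/8 + 2/8 + 2/8 + 1/8 + 1/8 = 9/8 = 1.125.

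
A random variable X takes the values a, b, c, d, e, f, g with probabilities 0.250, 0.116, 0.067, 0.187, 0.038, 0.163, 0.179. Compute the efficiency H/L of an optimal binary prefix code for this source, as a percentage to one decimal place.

98.4%

Entropy H = −Σ p log₂ p ≈ 2.6242 bits.
Huffman merges: 19/500+67/1000→21/200; 21/200+29/250→221/1000; 163/1000+179/1000→171/500; 187/1000+221/1000→51/125; 1/4+171/500→74/125; 51/125+74/125→1. L = 667/250 ≈ 2.6680.
Efficiency = H/L = 2.6242/2.6680 = 98.4%.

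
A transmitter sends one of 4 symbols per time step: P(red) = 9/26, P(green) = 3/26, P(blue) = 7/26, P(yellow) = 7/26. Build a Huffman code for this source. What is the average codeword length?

Repeatedly combine the two least-probable nodes; the expected code length is the sum of the merged weights.
merge 3/26 + 7/26 → 5/13
merge 7/26 + 9/26 → 8/13
merge 5/13 + 8/13 → 1
L = 5/13 + 8/13 + 1 = 2 bits/symbol.

2 bits/symbol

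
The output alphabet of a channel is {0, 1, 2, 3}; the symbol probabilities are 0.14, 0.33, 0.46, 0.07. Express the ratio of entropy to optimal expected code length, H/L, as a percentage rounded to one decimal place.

97.6%

Entropy H = −Σ p log₂ p ≈ 1.7088 bits.
Huffman merges: 7/100+7/50→21/100; 21/100+33/100→27/50; 23/50+27/50→1. L = 7/4 ≈ 1.7500.
Efficiency = H/L = 1.7088/1.7500 = 97.6%.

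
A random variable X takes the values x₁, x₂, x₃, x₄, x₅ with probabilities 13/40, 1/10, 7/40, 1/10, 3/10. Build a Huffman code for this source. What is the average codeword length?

2.2 bits/symbol

Repeatedly combine the two least-probable nodes; the expected code length is the sum of the merged weights.
merge 1/10 + 1/10 → 1/5
merge 7/40 + 1/5 → 3/8
merge 3/10 + 13/40 → 5/8
merge 3/8 + 5/8 → 1
L = 1/5 + 3/8 + 5/8 + 1 = 11/5 = 2.2 bits/symbol.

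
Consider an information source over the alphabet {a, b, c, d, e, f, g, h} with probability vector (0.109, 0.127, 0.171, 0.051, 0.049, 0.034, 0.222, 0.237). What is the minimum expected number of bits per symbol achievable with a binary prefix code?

Repeatedly combine the two least-probable nodes; the expected code length is the sum of the merged weights.
merge 17/500 + 49/1000 → 83/1000
merge 51/1000 + 83/1000 → 67/500
merge 109/1000 + 127/1000 → 59/250
merge 67/500 + 171/1000 → 61/200
merge 111/500 + 59/250 → 229/500
merge 237/1000 + 61/200 → 271/500
merge 229/500 + 271/500 → 1
L = 83/1000 + 67/500 + 59/250 + 61/200 + 229/500 + 271/500 + 1 = 1379/500 = 2.758 bits/symbol.

2.758 bits/symbol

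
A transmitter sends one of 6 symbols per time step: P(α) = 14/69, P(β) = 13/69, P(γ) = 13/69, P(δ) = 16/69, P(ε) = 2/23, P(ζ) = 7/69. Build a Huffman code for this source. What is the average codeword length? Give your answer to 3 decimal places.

2.565 bits/symbol

Repeatedly combine the two least-probable nodes; the expected code length is the sum of the merged weights.
merge 2/23 + 7/69 → 13/69
merge 13/69 + 13/69 → 26/69
merge 13/69 + 14/69 → 9/23
merge 16/69 + 26/69 → 14/23
merge 9/23 + 14/23 → 1
L = 13/69 + 26/69 + 9/23 + 14/23 + 1 = 59/23 ≈ 2.565 bits/symbol.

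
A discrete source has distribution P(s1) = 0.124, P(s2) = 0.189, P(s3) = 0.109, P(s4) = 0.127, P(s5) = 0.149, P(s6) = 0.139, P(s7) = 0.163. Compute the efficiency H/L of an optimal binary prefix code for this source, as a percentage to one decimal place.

Entropy H = −Σ p log₂ p ≈ 2.7859 bits.
Huffman merges: 109/1000+31/250→233/1000; 127/1000+139/1000→133/500; 149/1000+163/1000→39/125; 189/1000+233/1000→211/500; 133/500+39/125→289/500; 211/500+289/500→1. L = 2811/1000 ≈ 2.8110.
Efficiency = H/L = 2.7859/2.8110 = 99.1%.

99.1%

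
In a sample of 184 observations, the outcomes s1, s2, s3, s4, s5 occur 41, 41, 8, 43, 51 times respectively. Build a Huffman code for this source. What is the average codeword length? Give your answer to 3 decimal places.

Probabilities are the counts divided by 184.
Repeatedly combine the two least-probable nodes; the expected code length is the sum of the merged weights.
merge 1/23 + 41/184 → 49/184
merge 41/184 + 43/184 → 21/46
merge 49/184 + 51/184 → 25/46
merge 21/46 + 25/46 → 1
L = 49/184 + 21/46 + 25/46 + 1 = 417/184 ≈ 2.266 bits/symbol.

2.266 bits/symbol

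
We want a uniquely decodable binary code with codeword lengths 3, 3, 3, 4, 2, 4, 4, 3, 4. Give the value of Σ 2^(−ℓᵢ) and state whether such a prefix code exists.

With common denominator 2^4 = 16: Σ 2^(−ℓᵢ) = 2/16 + 2/16 + 2/16 + 1/16 + 4/16 + 1/16 + 1/16 + 2/16 + 1/16 = 16/16 = 1.
Kraft's inequality requires Σ ≤ 1; here Σ = 1 ≤ 1, so such a prefix code exists.

1; yes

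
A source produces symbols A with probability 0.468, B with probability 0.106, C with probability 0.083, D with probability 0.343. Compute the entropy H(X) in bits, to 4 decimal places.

1.6834 bits

H = −Σ pᵢ log₂ pᵢ.
−0.468·log₂(0.468) = 0.5127
−0.106·log₂(0.106) = 0.3432
−0.083·log₂(0.083) = 0.2980
−0.343·log₂(0.343) = 0.5295
Sum ≈ 1.6834 → 1.6834 bits.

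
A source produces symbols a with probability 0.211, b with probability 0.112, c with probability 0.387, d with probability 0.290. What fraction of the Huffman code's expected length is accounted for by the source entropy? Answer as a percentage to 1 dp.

Entropy H = −Σ p log₂ p ≈ 1.8753 bits.
Huffman merges: 14/125+211/1000→323/1000; 29/100+323/1000→613/1000; 387/1000+613/1000→1. L = 242/125 ≈ 1.9360.
Efficiency = H/L = 1.8753/1.9360 = 96.9%.

96.9%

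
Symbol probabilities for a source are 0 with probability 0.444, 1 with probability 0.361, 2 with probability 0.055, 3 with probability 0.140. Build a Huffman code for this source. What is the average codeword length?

Repeatedly combine the two least-probable nodes; the expected code length is the sum of the merged weights.
merge 11/200 + 7/50 → 39/200
merge 39/200 + 361/1000 → 139/250
merge 111/250 + 139/250 → 1
L = 39/200 + 139/250 + 1 = 1751/1000 = 1.751 bits/symbol.

1.751 bits/symbol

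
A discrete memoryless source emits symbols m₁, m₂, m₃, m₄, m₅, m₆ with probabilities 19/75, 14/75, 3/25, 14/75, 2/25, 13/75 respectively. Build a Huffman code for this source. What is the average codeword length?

2.56 bits/symbol

Repeatedly combine the two least-probable nodes; the expected code length is the sum of the merged weights.
merge 2/25 + 3/25 → 1/5
merge 13/75 + 14/75 → 9/25
merge 14/75 + 1/5 → 29/75
merge 19/75 + 9/25 → 46/75
merge 29/75 + 46/75 → 1
L = 1/5 + 9/25 + 29/75 + 46/75 + 1 = 64/25 = 2.56 bits/symbol.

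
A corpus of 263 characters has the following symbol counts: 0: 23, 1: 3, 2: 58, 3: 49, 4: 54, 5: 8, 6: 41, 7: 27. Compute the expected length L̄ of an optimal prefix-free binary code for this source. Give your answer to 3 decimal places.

2.745 bits/symbol

Probabilities are the counts divided by 263.
Repeatedly combine the two least-probable nodes; the expected code length is the sum of the merged weights.
merge 3/263 + 8/263 → 11/263
merge 11/263 + 23/263 → 34/263
merge 27/263 + 34/263 → 61/263
merge 41/263 + 49/263 → 90/263
merge 54/263 + 58/263 → 112/263
merge 61/263 + 90/263 → 151/263
merge 112/263 + 151/263 → 1
L = 11/263 + 34/263 + 61/263 + 90/263 + 112/263 + 151/263 + 1 = 722/263 ≈ 2.745 bits/symbol.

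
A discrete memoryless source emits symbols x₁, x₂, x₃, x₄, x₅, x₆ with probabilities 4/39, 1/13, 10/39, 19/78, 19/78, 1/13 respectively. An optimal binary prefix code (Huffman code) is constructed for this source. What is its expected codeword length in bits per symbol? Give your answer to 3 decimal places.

Repeatedly combine the two least-probable nodes; the expected code length is the sum of the merged weights.
merge 1/13 + 1/13 → 2/13
merge 4/39 + 2/13 → 10/39
merge 19/78 + 19/78 → 19/39
merge 10/39 + 10/39 → 20/39
merge 19/39 + 20/39 → 1
L = 2/13 + 10/39 + 19/39 + 20/39 + 1 = 94/39 ≈ 2.410 bits/symbol.

2.410 bits/symbol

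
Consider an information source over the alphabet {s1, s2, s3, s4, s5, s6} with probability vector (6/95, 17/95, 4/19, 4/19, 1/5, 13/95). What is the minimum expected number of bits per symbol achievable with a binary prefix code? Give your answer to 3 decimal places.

Repeatedly combine the two least-probable nodes; the expected code length is the sum of the merged weights.
merge 6/95 + 13/95 → 1/5
merge 17/95 + 1/5 → 36/95
merge 1/5 + 4/19 → 39/95
merge 4/19 + 36/95 → 56/95
merge 39/95 + 56/95 → 1
L = 1/5 + 36/95 + 39/95 + 56/95 + 1 = 49/19 ≈ 2.579 bits/symbol.

2.579 bits/symbol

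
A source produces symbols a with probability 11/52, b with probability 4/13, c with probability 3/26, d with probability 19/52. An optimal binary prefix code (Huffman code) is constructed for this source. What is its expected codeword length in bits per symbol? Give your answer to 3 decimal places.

1.962 bits/symbol

Repeatedly combine the two least-probable nodes; the expected code length is the sum of the merged weights.
merge 3/26 + 11/52 → 17/52
merge 4/13 + 17/52 → 33/52
merge 19/52 + 33/52 → 1
L = 17/52 + 33/52 + 1 = 51/26 ≈ 1.962 bits/symbol.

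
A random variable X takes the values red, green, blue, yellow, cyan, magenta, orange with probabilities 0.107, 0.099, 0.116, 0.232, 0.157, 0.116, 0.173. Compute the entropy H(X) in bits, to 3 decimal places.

H = −Σ pᵢ log₂ pᵢ.
−0.107·log₂(0.107) = 0.3450
−0.099·log₂(0.099) = 0.3303
−0.116·log₂(0.116) = 0.3605
−0.232·log₂(0.232) = 0.4890
−0.157·log₂(0.157) = 0.4194
−0.116·log₂(0.116) = 0.3605
−0.173·log₂(0.173) = 0.4379
Sum ≈ 2.7426 → 2.743 bits.

2.743 bits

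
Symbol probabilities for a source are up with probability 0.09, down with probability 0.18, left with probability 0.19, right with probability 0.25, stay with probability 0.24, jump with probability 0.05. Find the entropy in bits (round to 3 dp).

2.423 bits

H = −Σ pᵢ log₂ pᵢ.
−0.09·log₂(0.09) = 0.3127
−0.18·log₂(0.18) = 0.4453
−0.19·log₂(0.19) = 0.4552
−0.25·log₂(0.25) = 0.5000
−0.24·log₂(0.24) = 0.4941
−0.05·log₂(0.05) = 0.2161
Sum ≈ 2.4234 → 2.423 bits.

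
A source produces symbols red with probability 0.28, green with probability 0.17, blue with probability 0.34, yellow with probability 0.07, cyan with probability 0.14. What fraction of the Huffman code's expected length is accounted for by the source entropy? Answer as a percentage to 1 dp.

97.0%

Entropy H = −Σ p log₂ p ≈ 2.1436 bits.
Huffman merges: 7/100+7/50→21/100; 17/100+21/100→19/50; 7/25+17/50→31/50; 19/50+31/50→1. L = 221/100 ≈ 2.2100.
Efficiency = H/L = 2.1436/2.2100 = 97.0%.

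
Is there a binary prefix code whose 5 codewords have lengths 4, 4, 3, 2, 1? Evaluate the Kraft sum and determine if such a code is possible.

With common denominator 2^4 = 16: Σ 2^(−ℓᵢ) = 1/16 + 1/16 + 2/16 + 4/16 + 8/16 = 16/16 = 1.
Kraft's inequality requires Σ ≤ 1; here Σ = 1 ≤ 1, so such a prefix code exists.

1; yes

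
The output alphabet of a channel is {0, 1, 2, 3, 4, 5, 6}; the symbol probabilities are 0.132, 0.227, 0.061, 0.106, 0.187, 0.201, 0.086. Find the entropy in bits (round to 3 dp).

2.683 bits

H = −Σ pᵢ log₂ pᵢ.
−0.132·log₂(0.132) = 0.3856
−0.227·log₂(0.227) = 0.4856
−0.061·log₂(0.061) = 0.2461
−0.106·log₂(0.106) = 0.3432
−0.187·log₂(0.187) = 0.4523
−0.201·log₂(0.201) = 0.4653
−0.086·log₂(0.086) = 0.3044
Sum ≈ 2.6826 → 2.683 bits.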